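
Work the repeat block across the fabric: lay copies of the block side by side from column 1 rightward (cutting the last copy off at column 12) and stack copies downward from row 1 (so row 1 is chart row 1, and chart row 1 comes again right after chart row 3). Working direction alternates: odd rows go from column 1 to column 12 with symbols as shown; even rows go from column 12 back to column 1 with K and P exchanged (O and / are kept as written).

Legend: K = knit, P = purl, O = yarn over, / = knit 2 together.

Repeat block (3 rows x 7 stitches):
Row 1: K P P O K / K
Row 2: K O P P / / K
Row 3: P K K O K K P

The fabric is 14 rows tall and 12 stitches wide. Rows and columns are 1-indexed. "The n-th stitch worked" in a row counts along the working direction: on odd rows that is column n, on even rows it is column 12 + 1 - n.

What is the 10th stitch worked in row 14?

Stitch:
K

Derivation:
Row 14 uses chart row ((14-1) mod 3)+1 = 2. Row 14 is even, so WS.
Chart row 2 tiled across columns 1-12: K O P P / / K K O P P /
WS row: flip the tiled sequence (start at column 12) and apply K<->P; O and / stay.
Row 14 as worked: / K K O P P / / K K O P
Counting 10 along the worked row gives K.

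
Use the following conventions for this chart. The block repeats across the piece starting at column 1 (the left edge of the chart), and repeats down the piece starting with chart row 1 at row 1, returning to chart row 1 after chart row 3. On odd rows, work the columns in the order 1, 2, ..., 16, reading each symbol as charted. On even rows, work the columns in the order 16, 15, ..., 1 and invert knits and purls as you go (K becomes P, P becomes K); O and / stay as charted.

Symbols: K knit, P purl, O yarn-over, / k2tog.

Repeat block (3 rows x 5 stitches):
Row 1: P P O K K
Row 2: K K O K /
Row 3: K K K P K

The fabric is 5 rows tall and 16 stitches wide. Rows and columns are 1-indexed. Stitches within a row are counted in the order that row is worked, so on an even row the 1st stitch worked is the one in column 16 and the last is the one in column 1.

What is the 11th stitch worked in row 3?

== STITCH ==
K

Derivation:
Row 3 uses chart row ((3-1) mod 3)+1 = 3. Row 3 is odd, so RS.
Chart row 3 tiled across columns 1-16: K K K P K K K K P K K K K P K K
RS: work column 1 to column 16, symbols as charted — the tiled row is the row as worked.
Stitch 11 in working order -> K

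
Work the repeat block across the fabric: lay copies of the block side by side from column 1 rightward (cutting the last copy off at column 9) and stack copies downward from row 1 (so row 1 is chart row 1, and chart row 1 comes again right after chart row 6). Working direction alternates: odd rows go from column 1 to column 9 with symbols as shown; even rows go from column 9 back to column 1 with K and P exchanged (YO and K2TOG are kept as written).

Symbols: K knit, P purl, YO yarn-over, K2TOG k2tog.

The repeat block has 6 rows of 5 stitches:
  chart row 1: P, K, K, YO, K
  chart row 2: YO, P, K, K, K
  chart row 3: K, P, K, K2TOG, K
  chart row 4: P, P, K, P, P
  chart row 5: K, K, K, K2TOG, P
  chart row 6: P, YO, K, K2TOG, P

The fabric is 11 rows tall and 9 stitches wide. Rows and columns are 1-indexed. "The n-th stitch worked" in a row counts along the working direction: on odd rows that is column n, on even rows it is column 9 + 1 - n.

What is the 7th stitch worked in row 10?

Result:
P

Derivation:
Row 10: (10-1) mod 6 = 3, so use chart row 4. Even row -> WS.
Chart row 4 tiled across columns 1-9: P P K P P P P K P
WS row: flip the tiled sequence (start at column 9) and apply K<->P; YO and K2TOG stay.
Row 10 as worked: K P K K K K P K K
The 7th stitch worked is P.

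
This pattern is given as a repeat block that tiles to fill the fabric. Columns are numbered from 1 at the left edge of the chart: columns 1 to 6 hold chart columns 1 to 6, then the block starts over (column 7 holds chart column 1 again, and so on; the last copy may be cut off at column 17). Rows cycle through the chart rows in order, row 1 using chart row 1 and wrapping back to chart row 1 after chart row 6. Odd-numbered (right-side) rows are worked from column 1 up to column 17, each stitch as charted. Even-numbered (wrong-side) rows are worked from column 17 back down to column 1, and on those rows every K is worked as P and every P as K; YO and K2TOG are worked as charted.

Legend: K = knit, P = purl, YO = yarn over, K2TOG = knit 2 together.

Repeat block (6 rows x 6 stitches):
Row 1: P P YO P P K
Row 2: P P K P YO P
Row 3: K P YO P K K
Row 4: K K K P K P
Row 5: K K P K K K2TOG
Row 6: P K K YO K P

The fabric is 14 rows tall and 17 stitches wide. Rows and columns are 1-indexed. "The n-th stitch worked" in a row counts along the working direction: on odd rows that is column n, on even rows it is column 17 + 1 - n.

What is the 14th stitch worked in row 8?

Row 8: (8-1) mod 6 = 1, so use chart row 2. Even row -> WS.
Chart row 2 tiled across columns 1-17: P P K P YO P P P K P YO P P P K P YO
WS: work from column 17 back to column 1 (reverse the tiled row), swapping K<->P (YO and K2TOG unchanged).
Row 8 as worked: YO K P K K K YO K P K K K YO K P K K
Stitch 14 in working order -> K

Stitch:
K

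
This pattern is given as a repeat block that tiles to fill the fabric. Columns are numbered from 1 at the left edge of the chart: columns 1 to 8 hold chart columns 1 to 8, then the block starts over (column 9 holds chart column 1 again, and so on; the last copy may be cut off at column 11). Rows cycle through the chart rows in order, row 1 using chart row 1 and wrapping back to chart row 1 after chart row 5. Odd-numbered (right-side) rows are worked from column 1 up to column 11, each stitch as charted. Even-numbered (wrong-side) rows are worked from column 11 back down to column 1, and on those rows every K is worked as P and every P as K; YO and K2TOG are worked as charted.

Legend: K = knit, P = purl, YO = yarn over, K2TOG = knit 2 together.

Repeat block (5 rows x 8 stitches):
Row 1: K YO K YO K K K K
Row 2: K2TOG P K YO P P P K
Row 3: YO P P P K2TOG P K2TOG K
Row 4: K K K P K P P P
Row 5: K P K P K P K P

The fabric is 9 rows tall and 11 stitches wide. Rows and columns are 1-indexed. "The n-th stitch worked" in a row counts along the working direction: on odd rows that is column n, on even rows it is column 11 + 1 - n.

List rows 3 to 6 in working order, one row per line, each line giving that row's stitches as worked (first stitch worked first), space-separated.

Row 3: chart row 3, RS - tile across columns 1-11 and work as-is.
Row 4: chart row 4, WS - tiled (columns 1-11): K K K P K P P P K K K; work from column 11 back to 1 with K<->P swapped.
Row 5: chart row 5, RS - tile across columns 1-11 and work as-is.
Row 6: chart row 1, WS - tiled (columns 1-11): K YO K YO K K K K K YO K; work from column 11 back to 1 with K<->P swapped.

Rows as worked:
YO P P P K2TOG P K2TOG K YO P P
P P P K K K P K P P P
K P K P K P K P K P K
P YO P P P P P YO P YO P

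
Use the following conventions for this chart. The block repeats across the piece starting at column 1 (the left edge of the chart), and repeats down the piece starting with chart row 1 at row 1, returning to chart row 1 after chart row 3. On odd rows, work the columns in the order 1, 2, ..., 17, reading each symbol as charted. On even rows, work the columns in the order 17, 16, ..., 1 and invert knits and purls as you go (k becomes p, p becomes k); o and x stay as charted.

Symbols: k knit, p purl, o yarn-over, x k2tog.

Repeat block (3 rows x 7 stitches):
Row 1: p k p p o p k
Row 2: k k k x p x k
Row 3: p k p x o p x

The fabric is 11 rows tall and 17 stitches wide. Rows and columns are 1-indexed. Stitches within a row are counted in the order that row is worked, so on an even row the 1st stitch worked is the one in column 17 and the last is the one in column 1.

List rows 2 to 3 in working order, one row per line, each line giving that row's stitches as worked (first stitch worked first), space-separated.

== ROWS AS WORKED ==
p p p p x k x p p p p x k x p p p
p k p x o p x p k p x o p x p k p

Derivation:
Row 2: chart row 2, WS - tiled (columns 1-17): k k k x p x k k k k x p x k k k k; work from column 17 back to 1 with k<->p swapped.
Row 3: chart row 3, RS - tile across columns 1-17 and work as-is.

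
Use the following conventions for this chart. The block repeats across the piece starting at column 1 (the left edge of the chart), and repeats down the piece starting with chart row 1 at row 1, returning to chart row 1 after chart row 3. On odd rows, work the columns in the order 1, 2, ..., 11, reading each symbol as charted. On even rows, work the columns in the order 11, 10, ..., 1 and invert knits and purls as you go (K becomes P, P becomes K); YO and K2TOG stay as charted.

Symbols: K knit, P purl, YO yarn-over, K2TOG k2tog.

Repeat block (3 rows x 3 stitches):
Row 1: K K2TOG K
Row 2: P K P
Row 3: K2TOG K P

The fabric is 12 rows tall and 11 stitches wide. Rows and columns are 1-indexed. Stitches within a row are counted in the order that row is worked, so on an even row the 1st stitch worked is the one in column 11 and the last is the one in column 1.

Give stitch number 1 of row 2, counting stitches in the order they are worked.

Stitch:
P

Derivation:
Row 2 uses chart row ((2-1) mod 3)+1 = 2. Row 2 is even, so WS.
Chart row 2 tiled across columns 1-11: P K P P K P P K P P K
WS: work from column 11 back to column 1 (reverse the tiled row), swapping K<->P (YO and K2TOG unchanged).
Row 2 as worked: P K K P K K P K K P K
Counting 1 along the worked row gives P.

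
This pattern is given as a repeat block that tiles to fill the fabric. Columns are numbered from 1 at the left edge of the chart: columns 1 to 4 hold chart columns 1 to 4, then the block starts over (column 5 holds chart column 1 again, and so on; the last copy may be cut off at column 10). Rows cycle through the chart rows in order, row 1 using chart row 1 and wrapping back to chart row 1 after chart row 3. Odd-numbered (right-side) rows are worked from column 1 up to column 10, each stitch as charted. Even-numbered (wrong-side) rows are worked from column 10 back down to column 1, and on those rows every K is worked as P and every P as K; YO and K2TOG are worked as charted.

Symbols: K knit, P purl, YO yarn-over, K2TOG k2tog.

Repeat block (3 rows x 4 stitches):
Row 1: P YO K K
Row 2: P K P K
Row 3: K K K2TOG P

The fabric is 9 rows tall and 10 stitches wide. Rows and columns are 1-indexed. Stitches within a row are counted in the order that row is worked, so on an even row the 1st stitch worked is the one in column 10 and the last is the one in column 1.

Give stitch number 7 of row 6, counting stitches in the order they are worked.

For row 6: chart row = ((6-1) mod 3) + 1 = 3; this is a WS (even) row.
Chart row 3 tiled across columns 1-10: K K K2TOG P K K K2TOG P K K
WS row: flip the tiled sequence (start at column 10) and apply K<->P; YO and K2TOG stay.
Row 6 as worked: P P K K2TOG P P K K2TOG P P
Counting 7 along the worked row gives K.

Stitch:
K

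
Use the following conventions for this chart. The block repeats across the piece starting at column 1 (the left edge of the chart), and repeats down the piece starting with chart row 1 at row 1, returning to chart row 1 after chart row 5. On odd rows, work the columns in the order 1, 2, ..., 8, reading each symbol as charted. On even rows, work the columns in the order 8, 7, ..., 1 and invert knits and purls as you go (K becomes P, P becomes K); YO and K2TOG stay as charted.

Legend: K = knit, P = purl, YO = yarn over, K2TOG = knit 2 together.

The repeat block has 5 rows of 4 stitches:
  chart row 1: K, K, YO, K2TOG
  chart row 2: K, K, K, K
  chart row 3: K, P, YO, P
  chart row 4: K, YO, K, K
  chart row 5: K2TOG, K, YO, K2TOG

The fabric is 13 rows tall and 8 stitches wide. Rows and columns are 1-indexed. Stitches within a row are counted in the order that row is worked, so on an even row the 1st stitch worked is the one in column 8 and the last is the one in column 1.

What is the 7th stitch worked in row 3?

Row 3 uses chart row ((3-1) mod 5)+1 = 3. Row 3 is odd, so RS.
Chart row 3 tiled across columns 1-8: K P YO P K P YO P
RS: work column 1 to column 8, symbols as charted — the tiled row is the row as worked.
Counting 7 along the worked row gives YO.

== STITCH ==
YO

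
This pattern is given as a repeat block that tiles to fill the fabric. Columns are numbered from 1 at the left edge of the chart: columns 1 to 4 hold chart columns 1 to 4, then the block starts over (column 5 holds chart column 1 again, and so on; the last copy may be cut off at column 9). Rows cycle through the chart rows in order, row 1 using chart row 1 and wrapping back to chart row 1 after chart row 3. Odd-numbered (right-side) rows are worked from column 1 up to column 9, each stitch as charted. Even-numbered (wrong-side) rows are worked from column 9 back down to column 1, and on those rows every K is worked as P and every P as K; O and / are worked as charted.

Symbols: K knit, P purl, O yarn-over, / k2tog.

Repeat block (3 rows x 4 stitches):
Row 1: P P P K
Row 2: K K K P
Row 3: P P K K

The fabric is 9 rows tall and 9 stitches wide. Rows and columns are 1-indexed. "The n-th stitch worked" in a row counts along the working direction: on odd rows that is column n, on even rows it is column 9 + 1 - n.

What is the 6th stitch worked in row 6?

Result:
P

Derivation:
Row 6 uses chart row ((6-1) mod 3)+1 = 3. Row 6 is even, so WS.
Chart row 3 tiled across columns 1-9: P P K K P P K K P
Wrong side: read the tiled row from column 9 down to 1 and exchange K with P (leave O, /).
Row 6 as worked: K P P K K P P K K
The 6th stitch worked is P.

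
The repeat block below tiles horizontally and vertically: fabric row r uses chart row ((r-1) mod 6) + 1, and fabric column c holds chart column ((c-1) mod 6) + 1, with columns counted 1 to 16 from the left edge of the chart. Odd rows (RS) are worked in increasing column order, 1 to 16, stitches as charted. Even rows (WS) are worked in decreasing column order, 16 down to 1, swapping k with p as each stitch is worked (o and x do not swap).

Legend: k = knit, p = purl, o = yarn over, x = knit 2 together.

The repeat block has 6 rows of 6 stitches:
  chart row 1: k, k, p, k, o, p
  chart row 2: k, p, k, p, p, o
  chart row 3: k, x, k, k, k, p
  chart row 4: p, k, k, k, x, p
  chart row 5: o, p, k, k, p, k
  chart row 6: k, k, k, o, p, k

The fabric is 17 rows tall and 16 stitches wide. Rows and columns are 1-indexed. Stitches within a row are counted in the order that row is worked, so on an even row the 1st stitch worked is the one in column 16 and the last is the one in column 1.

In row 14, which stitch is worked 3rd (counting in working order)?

Stitch:
k

Derivation:
Row 14 uses chart row ((14-1) mod 6)+1 = 2. Row 14 is even, so WS.
Chart row 2 tiled across columns 1-16: k p k p p o k p k p p o k p k p
WS: work from column 16 back to column 1 (reverse the tiled row), swapping k<->p (o and x unchanged).
Row 14 as worked: k p k p o k k p k p o k k p k p
Stitch 3 in working order -> k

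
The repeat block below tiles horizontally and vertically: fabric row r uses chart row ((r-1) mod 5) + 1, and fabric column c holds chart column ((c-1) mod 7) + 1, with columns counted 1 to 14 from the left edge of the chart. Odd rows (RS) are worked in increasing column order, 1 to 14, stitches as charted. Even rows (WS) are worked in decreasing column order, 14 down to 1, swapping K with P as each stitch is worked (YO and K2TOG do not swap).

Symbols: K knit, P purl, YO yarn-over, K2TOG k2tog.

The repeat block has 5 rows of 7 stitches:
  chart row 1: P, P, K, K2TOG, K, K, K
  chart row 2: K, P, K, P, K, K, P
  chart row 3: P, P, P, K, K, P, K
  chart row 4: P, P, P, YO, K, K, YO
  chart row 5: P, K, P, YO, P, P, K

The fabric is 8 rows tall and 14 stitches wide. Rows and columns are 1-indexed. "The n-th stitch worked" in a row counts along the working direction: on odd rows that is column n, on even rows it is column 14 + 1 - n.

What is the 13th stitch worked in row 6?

Result:
K

Derivation:
For row 6: chart row = ((6-1) mod 5) + 1 = 1; this is a WS (even) row.
Chart row 1 tiled across columns 1-14: P P K K2TOG K K K P P K K2TOG K K K
WS: work from column 14 back to column 1 (reverse the tiled row), swapping K<->P (YO and K2TOG unchanged).
Row 6 as worked: P P P K2TOG P K K P P P K2TOG P K K
The 13th stitch worked is K.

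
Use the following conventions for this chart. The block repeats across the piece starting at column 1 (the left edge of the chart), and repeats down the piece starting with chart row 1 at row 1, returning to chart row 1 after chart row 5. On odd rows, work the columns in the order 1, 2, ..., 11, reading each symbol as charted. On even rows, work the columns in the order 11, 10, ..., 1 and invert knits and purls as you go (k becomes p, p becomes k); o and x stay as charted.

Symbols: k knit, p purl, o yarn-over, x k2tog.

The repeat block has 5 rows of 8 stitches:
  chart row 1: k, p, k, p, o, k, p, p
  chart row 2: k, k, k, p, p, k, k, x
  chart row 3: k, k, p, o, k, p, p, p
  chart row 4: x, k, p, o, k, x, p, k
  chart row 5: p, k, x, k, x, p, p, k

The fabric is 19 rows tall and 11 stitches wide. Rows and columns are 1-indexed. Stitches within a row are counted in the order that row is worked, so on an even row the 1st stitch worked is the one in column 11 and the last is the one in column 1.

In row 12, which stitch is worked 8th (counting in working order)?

For row 12: chart row = ((12-1) mod 5) + 1 = 2; this is a WS (even) row.
Chart row 2 tiled across columns 1-11: k k k p p k k x k k k
WS row: flip the tiled sequence (start at column 11) and apply k<->p; o and x stay.
Row 12 as worked: p p p x p p k k p p p
Stitch 8 in working order -> k

Result:
k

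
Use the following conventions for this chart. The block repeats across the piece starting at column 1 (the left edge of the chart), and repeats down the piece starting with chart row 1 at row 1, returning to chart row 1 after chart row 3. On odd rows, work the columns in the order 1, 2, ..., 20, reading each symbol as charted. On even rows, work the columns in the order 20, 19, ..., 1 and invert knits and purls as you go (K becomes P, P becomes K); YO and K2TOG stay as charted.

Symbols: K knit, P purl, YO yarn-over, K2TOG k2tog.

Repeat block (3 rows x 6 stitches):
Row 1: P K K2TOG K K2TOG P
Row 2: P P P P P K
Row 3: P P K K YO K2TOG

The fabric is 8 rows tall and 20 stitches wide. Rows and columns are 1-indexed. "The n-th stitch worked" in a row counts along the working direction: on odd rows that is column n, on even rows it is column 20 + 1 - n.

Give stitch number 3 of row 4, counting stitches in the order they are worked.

Stitch:
K

Derivation:
Row 4: (4-1) mod 3 = 0, so use chart row 1. Even row -> WS.
Chart row 1 tiled across columns 1-20: P K K2TOG K K2TOG P P K K2TOG K K2TOG P P K K2TOG K K2TOG P P K
Wrong side: read the tiled row from column 20 down to 1 and exchange K with P (leave YO, K2TOG).
Row 4 as worked: P K K K2TOG P K2TOG P K K K2TOG P K2TOG P K K K2TOG P K2TOG P K
Counting 3 along the worked row gives K.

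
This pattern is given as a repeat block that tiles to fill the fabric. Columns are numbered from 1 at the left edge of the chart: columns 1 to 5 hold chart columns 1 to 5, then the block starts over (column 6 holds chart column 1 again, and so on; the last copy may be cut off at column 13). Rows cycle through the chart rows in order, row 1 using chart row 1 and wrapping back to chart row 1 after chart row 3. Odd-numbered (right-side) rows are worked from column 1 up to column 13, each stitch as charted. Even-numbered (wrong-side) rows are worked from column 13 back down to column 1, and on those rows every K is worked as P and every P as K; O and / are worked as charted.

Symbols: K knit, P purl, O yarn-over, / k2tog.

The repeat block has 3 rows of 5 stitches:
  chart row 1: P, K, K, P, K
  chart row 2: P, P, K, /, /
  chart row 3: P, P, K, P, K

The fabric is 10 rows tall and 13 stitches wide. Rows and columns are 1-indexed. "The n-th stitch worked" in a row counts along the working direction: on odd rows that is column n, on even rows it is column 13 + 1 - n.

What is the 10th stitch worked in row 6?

== STITCH ==
K

Derivation:
Row 6: (6-1) mod 3 = 2, so use chart row 3. Even row -> WS.
Chart row 3 tiled across columns 1-13: P P K P K P P K P K P P K
WS row: flip the tiled sequence (start at column 13) and apply K<->P; O and / stay.
Row 6 as worked: P K K P K P K K P K P K K
The 10th stitch worked is K.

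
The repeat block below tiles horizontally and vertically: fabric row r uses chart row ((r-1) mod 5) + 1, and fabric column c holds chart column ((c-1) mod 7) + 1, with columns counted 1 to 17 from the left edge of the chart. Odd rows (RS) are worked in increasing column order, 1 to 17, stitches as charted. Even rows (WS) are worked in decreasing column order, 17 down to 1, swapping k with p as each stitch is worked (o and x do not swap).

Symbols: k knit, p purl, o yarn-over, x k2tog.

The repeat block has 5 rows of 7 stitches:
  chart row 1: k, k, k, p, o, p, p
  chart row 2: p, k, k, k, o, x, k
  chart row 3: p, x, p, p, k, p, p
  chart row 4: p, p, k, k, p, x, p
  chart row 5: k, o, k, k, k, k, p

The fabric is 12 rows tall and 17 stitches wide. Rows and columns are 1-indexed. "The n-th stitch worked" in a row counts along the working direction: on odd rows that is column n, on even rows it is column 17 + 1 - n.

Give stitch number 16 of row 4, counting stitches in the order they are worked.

== STITCH ==
k

Derivation:
Row 4 uses chart row ((4-1) mod 5)+1 = 4. Row 4 is even, so WS.
Chart row 4 tiled across columns 1-17: p p k k p x p p p k k p x p p p k
WS: work from column 17 back to column 1 (reverse the tiled row), swapping k<->p (o and x unchanged).
Row 4 as worked: p k k k x k p p k k k x k p p k k
Stitch 16 in working order -> k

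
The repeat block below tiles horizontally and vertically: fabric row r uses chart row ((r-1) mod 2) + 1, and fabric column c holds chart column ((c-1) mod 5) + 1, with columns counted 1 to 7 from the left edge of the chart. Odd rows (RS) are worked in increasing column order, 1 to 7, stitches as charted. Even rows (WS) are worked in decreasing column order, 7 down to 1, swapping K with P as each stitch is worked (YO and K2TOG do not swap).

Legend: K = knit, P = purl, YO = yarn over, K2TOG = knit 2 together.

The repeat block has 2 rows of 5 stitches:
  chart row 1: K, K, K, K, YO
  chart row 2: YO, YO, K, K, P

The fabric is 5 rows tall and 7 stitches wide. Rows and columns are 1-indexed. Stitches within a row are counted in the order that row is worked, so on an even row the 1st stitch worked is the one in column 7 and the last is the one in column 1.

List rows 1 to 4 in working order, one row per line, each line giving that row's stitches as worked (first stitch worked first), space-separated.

Row 1: chart row 1, RS - tile across columns 1-7 and work as-is.
Row 2: chart row 2, WS - tiled (columns 1-7): YO YO K K P YO YO; work from column 7 back to 1 with K<->P swapped.
Row 3: chart row 1, RS - tile across columns 1-7 and work as-is.
Row 4: chart row 2, WS - tiled (columns 1-7): YO YO K K P YO YO; work from column 7 back to 1 with K<->P swapped.

Rows as worked:
K K K K YO K K
YO YO K P P YO YO
K K K K YO K K
YO YO K P P YO YO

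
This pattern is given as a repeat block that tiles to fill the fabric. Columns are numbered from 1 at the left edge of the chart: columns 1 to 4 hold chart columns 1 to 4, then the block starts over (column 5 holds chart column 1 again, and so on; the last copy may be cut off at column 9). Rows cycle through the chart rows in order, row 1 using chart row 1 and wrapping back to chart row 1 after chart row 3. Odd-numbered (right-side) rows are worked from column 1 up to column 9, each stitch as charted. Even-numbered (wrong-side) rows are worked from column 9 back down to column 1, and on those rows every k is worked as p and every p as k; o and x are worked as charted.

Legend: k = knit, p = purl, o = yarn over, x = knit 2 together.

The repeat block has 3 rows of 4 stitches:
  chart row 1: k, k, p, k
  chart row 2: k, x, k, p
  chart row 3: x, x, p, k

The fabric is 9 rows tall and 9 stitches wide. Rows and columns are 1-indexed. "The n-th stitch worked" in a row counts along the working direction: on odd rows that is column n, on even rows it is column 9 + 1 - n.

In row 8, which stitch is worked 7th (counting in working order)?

Result:
p

Derivation:
Row 8: (8-1) mod 3 = 1, so use chart row 2. Even row -> WS.
Chart row 2 tiled across columns 1-9: k x k p k x k p k
WS row: flip the tiled sequence (start at column 9) and apply k<->p; o and x stay.
Row 8 as worked: p k p x p k p x p
The 7th stitch worked is p.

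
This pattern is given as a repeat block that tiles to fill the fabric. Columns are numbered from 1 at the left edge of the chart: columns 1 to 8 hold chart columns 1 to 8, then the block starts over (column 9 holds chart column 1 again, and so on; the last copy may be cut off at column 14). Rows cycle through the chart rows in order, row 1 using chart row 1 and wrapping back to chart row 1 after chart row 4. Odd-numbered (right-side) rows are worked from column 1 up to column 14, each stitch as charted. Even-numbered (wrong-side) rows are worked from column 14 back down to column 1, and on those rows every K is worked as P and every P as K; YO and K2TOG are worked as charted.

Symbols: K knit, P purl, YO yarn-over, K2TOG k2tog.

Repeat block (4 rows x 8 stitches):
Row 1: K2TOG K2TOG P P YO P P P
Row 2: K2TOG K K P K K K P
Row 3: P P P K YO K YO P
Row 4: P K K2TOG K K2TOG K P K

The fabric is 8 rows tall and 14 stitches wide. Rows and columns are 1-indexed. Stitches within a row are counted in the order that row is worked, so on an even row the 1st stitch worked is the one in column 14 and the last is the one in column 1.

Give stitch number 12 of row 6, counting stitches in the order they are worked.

For row 6: chart row = ((6-1) mod 4) + 1 = 2; this is a WS (even) row.
Chart row 2 tiled across columns 1-14: K2TOG K K P K K K P K2TOG K K P K K
WS: work from column 14 back to column 1 (reverse the tiled row), swapping K<->P (YO and K2TOG unchanged).
Row 6 as worked: P P K P P K2TOG K P P P K P P K2TOG
Stitch 12 in working order -> P

Result:
P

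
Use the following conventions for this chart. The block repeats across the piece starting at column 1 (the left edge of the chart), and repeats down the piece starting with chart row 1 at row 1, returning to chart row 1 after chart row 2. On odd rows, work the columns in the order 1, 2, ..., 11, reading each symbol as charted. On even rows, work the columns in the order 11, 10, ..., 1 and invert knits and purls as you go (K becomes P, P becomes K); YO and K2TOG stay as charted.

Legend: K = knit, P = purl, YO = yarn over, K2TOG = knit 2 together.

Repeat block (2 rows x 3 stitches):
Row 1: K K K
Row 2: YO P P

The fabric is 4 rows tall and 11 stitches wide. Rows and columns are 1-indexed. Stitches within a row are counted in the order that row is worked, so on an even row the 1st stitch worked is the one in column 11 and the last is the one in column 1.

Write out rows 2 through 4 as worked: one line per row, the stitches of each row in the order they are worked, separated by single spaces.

== ROWS AS WORKED ==
K YO K K YO K K YO K K YO
K K K K K K K K K K K
K YO K K YO K K YO K K YO

Derivation:
Row 2: chart row 2, WS - tiled (columns 1-11): YO P P YO P P YO P P YO P; work from column 11 back to 1 with K<->P swapped.
Row 3: chart row 1, RS - tile across columns 1-11 and work as-is.
Row 4: chart row 2, WS - tiled (columns 1-11): YO P P YO P P YO P P YO P; work from column 11 back to 1 with K<->P swapped.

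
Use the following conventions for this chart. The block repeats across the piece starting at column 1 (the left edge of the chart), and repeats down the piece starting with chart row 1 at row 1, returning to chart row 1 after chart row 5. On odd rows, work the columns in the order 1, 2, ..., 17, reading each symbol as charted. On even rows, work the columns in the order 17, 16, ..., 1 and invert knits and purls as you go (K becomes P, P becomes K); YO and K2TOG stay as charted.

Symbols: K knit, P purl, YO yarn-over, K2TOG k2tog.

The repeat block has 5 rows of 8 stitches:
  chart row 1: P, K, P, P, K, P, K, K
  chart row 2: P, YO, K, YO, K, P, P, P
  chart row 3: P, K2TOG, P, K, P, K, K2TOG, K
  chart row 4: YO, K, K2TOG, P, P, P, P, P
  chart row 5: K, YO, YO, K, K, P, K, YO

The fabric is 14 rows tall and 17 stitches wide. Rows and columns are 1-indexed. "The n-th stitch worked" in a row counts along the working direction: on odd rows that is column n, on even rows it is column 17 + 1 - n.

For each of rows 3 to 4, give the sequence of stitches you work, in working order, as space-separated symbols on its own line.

Row 3: chart row 3, RS - tile across columns 1-17 and work as-is.
Row 4: chart row 4, WS - tiled (columns 1-17): YO K K2TOG P P P P P YO K K2TOG P P P P P YO; work from column 17 back to 1 with K<->P swapped.

== ROWS AS WORKED ==
P K2TOG P K P K K2TOG K P K2TOG P K P K K2TOG K P
YO K K K K K K2TOG P YO K K K K K K2TOG P YO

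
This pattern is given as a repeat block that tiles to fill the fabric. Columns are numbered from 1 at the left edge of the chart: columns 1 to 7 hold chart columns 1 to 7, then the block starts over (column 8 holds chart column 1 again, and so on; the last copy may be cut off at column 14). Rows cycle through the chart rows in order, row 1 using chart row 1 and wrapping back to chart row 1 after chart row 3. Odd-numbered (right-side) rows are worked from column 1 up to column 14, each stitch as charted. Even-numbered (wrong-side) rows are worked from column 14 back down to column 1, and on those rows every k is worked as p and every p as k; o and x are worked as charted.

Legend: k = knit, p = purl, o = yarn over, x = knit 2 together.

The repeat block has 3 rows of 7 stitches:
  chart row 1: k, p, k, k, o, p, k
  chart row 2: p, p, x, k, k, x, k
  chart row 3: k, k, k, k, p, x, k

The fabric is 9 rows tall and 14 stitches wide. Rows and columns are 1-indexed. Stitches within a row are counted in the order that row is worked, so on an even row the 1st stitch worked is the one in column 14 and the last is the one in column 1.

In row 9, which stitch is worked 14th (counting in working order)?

Row 9: (9-1) mod 3 = 2, so use chart row 3. Odd row -> RS.
Chart row 3 tiled across columns 1-14: k k k k p x k k k k k p x k
RS: work column 1 to column 14, symbols as charted — the tiled row is the row as worked.
The 14th stitch worked is k.

Result:
k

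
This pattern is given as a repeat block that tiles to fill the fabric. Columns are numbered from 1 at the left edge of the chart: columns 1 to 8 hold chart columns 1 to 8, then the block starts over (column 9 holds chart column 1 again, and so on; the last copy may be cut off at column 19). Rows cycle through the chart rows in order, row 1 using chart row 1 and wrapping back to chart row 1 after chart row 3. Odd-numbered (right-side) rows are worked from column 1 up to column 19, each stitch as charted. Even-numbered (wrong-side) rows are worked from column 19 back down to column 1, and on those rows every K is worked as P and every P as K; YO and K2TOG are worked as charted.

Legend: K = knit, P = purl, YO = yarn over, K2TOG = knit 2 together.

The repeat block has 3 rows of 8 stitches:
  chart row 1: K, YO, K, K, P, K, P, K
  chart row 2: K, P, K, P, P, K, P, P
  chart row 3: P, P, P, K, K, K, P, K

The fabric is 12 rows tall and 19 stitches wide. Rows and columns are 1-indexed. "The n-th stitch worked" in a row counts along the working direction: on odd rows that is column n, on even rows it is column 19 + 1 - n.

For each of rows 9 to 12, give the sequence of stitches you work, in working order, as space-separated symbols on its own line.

Row 9: chart row 3, RS - tile across columns 1-19 and work as-is.
Row 10: chart row 1, WS - tiled (columns 1-19): K YO K K P K P K K YO K K P K P K K YO K; work from column 19 back to 1 with K<->P swapped.
Row 11: chart row 2, RS - tile across columns 1-19 and work as-is.
Row 12: chart row 3, WS - tiled (columns 1-19): P P P K K K P K P P P K K K P K P P P; work from column 19 back to 1 with K<->P swapped.

Result:
P P P K K K P K P P P K K K P K P P P
P YO P P K P K P P YO P P K P K P P YO P
K P K P P K P P K P K P P K P P K P K
K K K P K P P P K K K P K P P P K K K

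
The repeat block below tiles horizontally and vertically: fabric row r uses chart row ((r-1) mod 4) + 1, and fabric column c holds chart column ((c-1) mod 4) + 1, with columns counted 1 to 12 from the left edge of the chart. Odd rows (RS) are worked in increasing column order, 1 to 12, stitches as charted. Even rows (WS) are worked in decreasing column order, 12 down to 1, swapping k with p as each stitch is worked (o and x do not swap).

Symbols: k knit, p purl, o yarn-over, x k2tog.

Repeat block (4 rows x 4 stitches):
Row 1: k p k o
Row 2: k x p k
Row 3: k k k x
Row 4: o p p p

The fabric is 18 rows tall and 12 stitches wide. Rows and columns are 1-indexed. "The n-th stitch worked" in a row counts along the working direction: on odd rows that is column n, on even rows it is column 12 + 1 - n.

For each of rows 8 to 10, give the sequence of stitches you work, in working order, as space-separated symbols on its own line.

Rows as worked:
k k k o k k k o k k k o
k p k o k p k o k p k o
p k x p p k x p p k x p

Derivation:
Row 8: chart row 4, WS - tiled (columns 1-12): o p p p o p p p o p p p; work from column 12 back to 1 with k<->p swapped.
Row 9: chart row 1, RS - tile across columns 1-12 and work as-is.
Row 10: chart row 2, WS - tiled (columns 1-12): k x p k k x p k k x p k; work from column 12 back to 1 with k<->p swapped.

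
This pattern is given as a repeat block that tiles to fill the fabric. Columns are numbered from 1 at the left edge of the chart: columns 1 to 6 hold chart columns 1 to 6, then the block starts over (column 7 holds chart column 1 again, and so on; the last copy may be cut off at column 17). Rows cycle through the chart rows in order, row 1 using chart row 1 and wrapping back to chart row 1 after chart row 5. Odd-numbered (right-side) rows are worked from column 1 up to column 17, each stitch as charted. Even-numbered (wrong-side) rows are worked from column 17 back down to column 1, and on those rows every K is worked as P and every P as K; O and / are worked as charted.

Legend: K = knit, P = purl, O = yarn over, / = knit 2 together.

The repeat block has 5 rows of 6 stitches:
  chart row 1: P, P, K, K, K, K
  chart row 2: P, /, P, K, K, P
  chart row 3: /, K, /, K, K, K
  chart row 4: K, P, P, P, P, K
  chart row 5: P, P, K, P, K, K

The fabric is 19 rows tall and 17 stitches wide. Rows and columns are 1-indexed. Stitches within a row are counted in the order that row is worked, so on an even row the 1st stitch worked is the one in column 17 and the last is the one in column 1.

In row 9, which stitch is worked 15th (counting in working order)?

Result:
P

Derivation:
Row 9 uses chart row ((9-1) mod 5)+1 = 4. Row 9 is odd, so RS.
Chart row 4 tiled across columns 1-17: K P P P P K K P P P P K K P P P P
RS: work column 1 to column 17, symbols as charted — the tiled row is the row as worked.
The 15th stitch worked is P.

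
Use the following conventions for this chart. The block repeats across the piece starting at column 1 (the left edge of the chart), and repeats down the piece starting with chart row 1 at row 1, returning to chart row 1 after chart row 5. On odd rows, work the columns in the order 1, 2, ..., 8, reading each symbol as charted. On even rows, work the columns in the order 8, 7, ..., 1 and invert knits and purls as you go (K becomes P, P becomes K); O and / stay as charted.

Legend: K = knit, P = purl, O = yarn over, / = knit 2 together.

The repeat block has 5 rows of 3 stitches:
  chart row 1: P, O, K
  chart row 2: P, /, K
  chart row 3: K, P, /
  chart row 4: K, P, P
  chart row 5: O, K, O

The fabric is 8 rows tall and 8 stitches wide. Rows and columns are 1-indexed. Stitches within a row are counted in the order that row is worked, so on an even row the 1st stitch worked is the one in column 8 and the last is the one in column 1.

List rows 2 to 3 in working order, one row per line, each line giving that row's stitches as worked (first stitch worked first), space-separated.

Row 2: chart row 2, WS - tiled (columns 1-8): P / K P / K P /; work from column 8 back to 1 with K<->P swapped.
Row 3: chart row 3, RS - tile across columns 1-8 and work as-is.

== ROWS AS WORKED ==
/ K P / K P / K
K P / K P / K P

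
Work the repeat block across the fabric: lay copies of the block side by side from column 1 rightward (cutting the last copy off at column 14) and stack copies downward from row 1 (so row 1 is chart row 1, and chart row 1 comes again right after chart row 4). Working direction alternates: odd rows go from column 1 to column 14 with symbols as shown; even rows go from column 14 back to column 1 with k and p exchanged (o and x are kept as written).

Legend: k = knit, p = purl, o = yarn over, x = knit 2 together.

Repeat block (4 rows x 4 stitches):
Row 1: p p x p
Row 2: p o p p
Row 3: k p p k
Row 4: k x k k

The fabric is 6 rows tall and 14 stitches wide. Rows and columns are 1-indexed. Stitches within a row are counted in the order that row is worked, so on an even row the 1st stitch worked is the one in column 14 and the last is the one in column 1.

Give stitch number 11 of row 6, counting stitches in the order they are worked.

Row 6: (6-1) mod 4 = 1, so use chart row 2. Even row -> WS.
Chart row 2 tiled across columns 1-14: p o p p p o p p p o p p p o
WS: work from column 14 back to column 1 (reverse the tiled row), swapping k<->p (o and x unchanged).
Row 6 as worked: o k k k o k k k o k k k o k
Stitch 11 in working order -> k

Result:
k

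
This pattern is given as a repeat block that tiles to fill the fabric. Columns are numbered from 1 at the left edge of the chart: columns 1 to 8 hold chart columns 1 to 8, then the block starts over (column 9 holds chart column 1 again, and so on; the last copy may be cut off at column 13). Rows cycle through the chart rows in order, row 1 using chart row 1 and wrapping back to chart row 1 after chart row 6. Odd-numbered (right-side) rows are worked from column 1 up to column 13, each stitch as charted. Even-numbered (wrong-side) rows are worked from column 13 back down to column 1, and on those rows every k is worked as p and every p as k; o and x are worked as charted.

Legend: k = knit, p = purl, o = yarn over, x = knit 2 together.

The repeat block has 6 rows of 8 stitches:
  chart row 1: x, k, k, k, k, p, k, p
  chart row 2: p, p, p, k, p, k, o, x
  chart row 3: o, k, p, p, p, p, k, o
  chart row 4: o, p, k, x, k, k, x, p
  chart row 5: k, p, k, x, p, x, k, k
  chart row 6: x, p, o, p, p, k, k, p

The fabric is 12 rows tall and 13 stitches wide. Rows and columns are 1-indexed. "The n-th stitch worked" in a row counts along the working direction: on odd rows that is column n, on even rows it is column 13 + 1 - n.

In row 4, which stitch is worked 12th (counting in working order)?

For row 4: chart row = ((4-1) mod 6) + 1 = 4; this is a WS (even) row.
Chart row 4 tiled across columns 1-13: o p k x k k x p o p k x k
Wrong side: read the tiled row from column 13 down to 1 and exchange k with p (leave o, x).
Row 4 as worked: p x p k o k x p p x p k o
Stitch 12 in working order -> k

Result:
k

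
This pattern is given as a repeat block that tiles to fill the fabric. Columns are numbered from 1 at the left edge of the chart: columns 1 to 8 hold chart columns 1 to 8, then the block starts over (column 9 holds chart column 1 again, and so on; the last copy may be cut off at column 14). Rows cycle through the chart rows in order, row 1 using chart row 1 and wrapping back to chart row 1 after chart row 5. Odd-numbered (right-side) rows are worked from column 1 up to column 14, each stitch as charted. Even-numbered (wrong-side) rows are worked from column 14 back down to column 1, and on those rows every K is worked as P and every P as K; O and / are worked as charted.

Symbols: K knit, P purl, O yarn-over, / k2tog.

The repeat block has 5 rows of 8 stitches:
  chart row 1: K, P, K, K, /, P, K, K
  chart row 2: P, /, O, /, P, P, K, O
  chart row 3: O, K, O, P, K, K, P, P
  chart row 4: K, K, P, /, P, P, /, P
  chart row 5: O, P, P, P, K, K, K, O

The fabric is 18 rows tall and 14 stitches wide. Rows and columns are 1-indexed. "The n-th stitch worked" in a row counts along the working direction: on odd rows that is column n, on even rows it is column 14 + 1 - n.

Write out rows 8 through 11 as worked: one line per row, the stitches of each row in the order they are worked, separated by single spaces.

Row 8: chart row 3, WS - tiled (columns 1-14): O K O P K K P P O K O P K K; work from column 14 back to 1 with K<->P swapped.
Row 9: chart row 4, RS - tile across columns 1-14 and work as-is.
Row 10: chart row 5, WS - tiled (columns 1-14): O P P P K K K O O P P P K K; work from column 14 back to 1 with K<->P swapped.
Row 11: chart row 1, RS - tile across columns 1-14 and work as-is.

Result:
P P K O P O K K P P K O P O
K K P / P P / P K K P / P P
P P K K K O O P P P K K K O
K P K K / P K K K P K K / P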